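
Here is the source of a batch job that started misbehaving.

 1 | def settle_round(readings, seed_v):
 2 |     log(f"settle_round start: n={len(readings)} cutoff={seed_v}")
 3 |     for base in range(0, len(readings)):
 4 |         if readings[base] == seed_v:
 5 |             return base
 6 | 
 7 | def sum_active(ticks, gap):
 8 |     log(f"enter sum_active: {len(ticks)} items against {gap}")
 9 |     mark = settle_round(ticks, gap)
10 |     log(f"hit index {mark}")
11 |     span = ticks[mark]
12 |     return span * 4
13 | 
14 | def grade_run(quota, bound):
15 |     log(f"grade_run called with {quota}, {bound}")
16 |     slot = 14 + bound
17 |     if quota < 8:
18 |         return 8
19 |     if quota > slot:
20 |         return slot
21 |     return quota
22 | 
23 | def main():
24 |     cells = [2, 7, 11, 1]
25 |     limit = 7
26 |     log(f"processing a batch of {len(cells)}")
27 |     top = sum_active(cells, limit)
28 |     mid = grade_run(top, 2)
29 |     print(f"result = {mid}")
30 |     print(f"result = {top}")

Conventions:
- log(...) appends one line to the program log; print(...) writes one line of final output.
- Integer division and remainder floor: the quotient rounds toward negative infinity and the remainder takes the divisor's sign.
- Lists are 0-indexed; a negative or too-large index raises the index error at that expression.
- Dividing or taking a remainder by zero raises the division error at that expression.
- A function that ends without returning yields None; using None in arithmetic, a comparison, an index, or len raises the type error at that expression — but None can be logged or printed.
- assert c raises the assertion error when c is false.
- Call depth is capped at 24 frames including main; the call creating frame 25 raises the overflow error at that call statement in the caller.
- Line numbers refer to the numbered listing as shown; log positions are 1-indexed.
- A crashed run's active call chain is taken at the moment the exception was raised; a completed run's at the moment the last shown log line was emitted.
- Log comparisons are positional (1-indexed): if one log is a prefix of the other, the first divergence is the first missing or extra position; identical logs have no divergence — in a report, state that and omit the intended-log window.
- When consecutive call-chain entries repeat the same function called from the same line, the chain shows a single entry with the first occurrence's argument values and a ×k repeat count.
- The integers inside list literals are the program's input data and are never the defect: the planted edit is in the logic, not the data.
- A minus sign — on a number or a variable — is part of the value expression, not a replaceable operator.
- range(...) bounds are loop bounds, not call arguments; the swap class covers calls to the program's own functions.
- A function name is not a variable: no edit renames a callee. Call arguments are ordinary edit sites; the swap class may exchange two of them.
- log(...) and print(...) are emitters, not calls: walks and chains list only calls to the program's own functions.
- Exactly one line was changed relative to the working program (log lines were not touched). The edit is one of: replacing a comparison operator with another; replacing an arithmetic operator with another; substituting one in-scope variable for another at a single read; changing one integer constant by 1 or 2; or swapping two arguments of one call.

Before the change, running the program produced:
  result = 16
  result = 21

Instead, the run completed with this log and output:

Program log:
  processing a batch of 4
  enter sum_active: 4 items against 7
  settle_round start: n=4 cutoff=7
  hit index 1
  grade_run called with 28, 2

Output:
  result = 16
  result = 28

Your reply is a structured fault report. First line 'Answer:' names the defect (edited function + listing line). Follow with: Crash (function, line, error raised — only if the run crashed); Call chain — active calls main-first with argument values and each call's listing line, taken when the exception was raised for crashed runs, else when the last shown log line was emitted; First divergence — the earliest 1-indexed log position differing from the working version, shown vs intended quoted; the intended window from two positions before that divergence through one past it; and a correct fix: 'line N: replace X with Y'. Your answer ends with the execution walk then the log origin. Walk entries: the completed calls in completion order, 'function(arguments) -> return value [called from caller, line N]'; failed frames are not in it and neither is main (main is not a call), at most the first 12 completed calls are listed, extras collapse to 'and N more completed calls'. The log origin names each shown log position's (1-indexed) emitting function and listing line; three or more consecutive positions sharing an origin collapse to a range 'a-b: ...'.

Answer: the defect is in sum_active at line 12.
Core observation: At log position 5 the runs split — shown 'grade_run called with 28, 2', but the working version logs 'grade_run called with 21, 2'.
Call chain: main -> grade_run(28, 2) (called at line 28).
First divergence: position 5 — shown 'grade_run called with 28, 2', intended 'grade_run called with 21, 2'.
Intended log window:
  3: settle_round start: n=4 cutoff=7
  4: hit index 1
  5: grade_run called with 21, 2
Execution walk:
  settle_round([2, 7, 11, 1], 7) -> 1  [called from sum_active, line 9]
  sum_active([2, 7, 11, 1], 7) -> 28  [called from main, line 27]
  grade_run(28, 2) -> 16  [called from main, line 28]
Log origins:
  1: logged in main at line 26
  2: logged in sum_active at line 8
  3: logged in settle_round at line 2
  4: logged in sum_active at line 10
  5: logged in grade_run at line 15
A correct fix: line 12: replace `4` with `3`.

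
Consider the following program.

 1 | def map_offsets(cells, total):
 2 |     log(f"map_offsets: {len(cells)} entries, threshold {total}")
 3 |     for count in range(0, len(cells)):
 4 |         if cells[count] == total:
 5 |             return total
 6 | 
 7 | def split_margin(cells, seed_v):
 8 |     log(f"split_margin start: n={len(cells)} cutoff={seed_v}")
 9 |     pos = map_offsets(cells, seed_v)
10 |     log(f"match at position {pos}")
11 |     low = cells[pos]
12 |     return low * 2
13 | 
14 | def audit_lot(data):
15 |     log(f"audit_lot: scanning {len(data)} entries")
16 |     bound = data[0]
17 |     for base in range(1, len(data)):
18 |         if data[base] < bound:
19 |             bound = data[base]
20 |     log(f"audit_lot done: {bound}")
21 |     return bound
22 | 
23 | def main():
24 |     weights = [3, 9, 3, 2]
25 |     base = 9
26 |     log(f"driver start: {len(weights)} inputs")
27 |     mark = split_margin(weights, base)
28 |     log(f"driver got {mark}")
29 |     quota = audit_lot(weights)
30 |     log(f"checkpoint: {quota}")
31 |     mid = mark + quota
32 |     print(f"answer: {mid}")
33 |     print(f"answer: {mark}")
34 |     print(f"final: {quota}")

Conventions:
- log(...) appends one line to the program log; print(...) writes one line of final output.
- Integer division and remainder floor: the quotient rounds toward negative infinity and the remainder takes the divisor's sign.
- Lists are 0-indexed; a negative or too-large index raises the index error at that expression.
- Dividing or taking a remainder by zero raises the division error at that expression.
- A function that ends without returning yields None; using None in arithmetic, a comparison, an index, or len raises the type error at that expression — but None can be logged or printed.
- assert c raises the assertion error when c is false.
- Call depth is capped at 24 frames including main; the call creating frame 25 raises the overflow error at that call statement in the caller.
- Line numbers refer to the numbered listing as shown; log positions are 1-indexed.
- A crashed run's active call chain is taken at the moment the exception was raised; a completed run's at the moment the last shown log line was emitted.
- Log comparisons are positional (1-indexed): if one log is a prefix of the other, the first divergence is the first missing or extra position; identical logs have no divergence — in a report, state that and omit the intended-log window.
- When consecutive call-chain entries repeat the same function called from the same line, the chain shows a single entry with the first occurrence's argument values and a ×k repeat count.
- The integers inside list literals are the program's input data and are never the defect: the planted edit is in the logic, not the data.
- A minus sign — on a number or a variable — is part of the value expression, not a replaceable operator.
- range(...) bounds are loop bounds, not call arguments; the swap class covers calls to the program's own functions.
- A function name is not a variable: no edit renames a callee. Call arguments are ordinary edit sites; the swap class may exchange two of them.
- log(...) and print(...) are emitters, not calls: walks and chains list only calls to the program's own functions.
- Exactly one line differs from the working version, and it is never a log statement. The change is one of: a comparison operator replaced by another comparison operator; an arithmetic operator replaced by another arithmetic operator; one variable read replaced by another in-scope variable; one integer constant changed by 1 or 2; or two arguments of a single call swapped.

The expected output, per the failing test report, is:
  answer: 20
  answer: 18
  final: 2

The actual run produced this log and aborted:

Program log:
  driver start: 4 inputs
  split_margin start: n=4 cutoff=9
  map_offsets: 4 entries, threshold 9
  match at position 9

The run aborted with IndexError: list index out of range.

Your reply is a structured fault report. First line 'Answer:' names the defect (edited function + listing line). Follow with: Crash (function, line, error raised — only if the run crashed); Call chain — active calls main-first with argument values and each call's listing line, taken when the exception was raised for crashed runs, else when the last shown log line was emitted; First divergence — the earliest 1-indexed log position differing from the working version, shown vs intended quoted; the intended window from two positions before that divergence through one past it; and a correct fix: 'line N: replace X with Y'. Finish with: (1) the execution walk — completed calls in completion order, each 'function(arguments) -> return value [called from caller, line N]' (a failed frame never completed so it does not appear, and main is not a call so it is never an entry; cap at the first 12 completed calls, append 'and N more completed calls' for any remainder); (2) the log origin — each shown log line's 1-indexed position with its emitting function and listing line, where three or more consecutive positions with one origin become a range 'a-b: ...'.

Answer: the defect is in map_offsets at line 5.
Key observation: Log line 4 is where behavior first shows: 'match at position 9' appears instead of 'match at position 1'.
Crash: split_margin, line 11, IndexError.
Call chain: main -> split_margin([3, 9, 3, 2], 9) (called at line 27).
First divergence: position 4; shown 'match at position 9' vs intended 'match at position 1'.
Intended log window:
  2: split_margin start: n=4 cutoff=9
  3: map_offsets: 4 entries, threshold 9
  4: match at position 1
  5: driver got 18
Execution walk:
  map_offsets([3, 9, 3, 2], 9) -> 9  [called from split_margin, line 9]
Log origin:
  1 — main, line 26
  2 — split_margin, line 8
  3 — map_offsets, line 2
  4 — split_margin, line 10
A correct fix: line 5: replace `total` with `count`.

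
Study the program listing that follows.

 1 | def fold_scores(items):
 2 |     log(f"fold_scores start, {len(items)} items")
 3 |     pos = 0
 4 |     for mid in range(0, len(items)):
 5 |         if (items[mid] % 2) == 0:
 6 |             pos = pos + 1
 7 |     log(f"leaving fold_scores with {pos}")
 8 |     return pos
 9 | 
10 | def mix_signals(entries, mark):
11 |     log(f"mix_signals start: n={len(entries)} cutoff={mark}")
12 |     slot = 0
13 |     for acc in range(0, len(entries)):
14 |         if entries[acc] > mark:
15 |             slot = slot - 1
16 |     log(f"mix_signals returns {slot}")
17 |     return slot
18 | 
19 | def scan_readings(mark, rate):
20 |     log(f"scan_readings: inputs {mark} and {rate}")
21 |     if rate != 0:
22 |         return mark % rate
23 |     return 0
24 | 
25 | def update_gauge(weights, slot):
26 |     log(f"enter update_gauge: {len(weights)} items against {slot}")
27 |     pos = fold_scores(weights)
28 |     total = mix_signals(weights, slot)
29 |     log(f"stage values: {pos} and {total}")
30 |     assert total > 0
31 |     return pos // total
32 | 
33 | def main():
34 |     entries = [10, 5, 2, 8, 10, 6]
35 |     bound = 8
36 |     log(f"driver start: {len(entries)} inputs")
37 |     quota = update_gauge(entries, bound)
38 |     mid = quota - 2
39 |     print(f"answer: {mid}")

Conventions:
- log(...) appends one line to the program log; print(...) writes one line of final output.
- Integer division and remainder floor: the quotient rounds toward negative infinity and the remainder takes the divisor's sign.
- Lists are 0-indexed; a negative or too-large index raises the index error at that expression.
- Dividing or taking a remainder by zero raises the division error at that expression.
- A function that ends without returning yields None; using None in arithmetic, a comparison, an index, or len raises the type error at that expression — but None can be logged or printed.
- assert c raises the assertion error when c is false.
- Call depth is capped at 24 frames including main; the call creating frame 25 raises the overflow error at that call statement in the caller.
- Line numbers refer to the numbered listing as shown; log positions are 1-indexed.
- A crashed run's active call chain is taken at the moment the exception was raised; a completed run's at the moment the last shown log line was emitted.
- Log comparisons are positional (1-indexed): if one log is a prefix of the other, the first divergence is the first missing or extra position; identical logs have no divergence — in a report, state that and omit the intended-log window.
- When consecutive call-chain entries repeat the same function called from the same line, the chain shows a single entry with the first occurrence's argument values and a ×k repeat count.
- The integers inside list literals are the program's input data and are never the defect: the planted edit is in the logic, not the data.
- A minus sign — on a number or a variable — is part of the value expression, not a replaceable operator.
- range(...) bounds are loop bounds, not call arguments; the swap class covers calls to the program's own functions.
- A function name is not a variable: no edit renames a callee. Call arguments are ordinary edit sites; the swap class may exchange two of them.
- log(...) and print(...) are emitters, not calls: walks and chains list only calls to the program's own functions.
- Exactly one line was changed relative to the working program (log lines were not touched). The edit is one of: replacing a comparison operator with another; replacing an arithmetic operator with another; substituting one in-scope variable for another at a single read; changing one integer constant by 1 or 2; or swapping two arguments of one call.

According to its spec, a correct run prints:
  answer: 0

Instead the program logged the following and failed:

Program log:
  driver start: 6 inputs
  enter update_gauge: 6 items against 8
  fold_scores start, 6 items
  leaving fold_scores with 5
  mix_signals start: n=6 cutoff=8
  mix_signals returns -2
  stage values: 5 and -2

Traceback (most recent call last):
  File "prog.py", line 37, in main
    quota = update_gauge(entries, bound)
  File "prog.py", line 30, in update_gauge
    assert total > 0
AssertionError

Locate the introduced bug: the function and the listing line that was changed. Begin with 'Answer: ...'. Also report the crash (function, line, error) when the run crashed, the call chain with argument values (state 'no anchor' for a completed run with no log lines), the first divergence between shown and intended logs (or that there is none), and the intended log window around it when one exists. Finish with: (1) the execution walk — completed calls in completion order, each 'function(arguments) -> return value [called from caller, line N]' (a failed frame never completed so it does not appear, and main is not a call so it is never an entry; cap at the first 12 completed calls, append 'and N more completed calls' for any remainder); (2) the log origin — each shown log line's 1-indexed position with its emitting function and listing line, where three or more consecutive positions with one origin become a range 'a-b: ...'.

Answer: the defect is in mix_signals at line 15.
Core observation: The log first diverges at position 6: the faulty run prints 'mix_signals returns -2' where the working version prints 'mix_signals returns 2'.
Crash: update_gauge, line 30, AssertionError.
Call chain: main -> update_gauge([10, 5, 2, 8, 10, 6], 8) (called at line 37).
First divergence: position 6 — shown 'mix_signals returns -2', intended 'mix_signals returns 2'.
Intended log window:
  4: leaving fold_scores with 5
  5: mix_signals start: n=6 cutoff=8
  6: mix_signals returns 2
  7: stage values: 5 and 2
Execution walk:
  fold_scores([10, 5, 2, 8, 10, 6]) -> 5  [called from update_gauge, line 27]
  mix_signals([10, 5, 2, 8, 10, 6], 8) -> -2  [called from update_gauge, line 28]
Log origin:
  1: from main, line 36
  2: from update_gauge, line 26
  3: from fold_scores, line 2
  4: from fold_scores, line 7
  5: from mix_signals, line 11
  6: from mix_signals, line 16
  7: from update_gauge, line 29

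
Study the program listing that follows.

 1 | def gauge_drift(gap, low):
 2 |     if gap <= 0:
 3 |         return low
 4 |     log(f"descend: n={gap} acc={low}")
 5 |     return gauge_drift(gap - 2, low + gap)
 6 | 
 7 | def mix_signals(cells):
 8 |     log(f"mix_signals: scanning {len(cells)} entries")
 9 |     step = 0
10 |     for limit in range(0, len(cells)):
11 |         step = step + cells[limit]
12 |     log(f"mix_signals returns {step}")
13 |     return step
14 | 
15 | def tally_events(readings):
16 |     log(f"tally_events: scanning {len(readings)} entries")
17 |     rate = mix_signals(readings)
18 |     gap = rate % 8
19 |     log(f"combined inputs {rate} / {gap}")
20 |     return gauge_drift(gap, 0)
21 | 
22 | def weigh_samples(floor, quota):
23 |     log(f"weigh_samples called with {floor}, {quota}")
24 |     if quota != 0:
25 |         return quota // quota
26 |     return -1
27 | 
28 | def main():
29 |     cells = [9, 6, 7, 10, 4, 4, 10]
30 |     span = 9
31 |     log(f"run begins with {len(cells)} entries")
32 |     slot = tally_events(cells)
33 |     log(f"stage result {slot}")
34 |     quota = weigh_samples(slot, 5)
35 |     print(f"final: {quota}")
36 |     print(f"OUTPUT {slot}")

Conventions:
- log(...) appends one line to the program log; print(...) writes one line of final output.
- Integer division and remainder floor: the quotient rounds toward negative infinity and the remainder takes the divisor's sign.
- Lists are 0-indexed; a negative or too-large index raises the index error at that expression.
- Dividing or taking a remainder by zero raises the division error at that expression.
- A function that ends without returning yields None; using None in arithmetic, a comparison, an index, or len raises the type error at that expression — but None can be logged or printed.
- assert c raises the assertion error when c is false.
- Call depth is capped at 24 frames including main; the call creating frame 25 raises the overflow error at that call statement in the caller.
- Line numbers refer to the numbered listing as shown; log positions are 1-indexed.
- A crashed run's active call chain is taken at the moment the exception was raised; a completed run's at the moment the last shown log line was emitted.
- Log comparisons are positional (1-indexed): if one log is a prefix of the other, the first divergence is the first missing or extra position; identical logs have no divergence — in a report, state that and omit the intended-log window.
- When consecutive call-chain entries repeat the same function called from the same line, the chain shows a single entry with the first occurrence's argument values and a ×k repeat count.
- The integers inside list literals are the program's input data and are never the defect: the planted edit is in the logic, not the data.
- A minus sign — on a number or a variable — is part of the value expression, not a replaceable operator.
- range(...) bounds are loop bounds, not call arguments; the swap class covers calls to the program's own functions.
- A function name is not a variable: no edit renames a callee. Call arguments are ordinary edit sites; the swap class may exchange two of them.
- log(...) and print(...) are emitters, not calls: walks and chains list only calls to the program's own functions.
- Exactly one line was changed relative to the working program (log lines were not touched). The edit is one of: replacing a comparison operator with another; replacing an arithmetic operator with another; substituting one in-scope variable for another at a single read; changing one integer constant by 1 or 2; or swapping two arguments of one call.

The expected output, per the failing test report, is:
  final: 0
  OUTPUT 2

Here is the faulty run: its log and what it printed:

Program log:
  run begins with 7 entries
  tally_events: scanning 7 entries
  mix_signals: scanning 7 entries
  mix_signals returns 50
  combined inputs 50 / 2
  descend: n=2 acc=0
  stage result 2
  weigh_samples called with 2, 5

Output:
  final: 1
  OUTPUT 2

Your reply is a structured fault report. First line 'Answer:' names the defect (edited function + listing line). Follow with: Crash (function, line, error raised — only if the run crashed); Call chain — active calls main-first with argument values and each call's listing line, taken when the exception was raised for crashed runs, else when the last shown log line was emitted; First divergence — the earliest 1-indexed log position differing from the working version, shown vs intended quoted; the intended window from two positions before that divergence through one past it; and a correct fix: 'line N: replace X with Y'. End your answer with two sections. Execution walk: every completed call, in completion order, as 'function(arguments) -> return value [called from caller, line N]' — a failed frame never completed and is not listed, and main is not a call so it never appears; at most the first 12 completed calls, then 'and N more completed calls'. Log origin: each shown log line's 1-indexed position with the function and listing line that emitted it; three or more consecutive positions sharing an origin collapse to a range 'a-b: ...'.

Answer: the defect is in weigh_samples at line 25.
Key observation: Every logged value matches the working version; the printed result is what differs.
Call chain: main -> weigh_samples(2, 5) (called at line 34).
First divergence: none; the two logs match at every position.
Execution walk:
  mix_signals([9, 6, 7, 10, 4, 4, 10]) -> 50  [called from tally_events, line 17]
  gauge_drift(0, 2) -> 2  [called from gauge_drift, line 5]
  gauge_drift(2, 0) -> 2  [called from tally_events, line 20]
  tally_events([9, 6, 7, 10, 4, 4, 10]) -> 2  [called from main, line 32]
  weigh_samples(2, 5) -> 1  [called from main, line 34]
Origin of each log line:
  1: emitted by main (line 31)
  2: emitted by tally_events (line 16)
  3: emitted by mix_signals (line 8)
  4: emitted by mix_signals (line 12)
  5: emitted by tally_events (line 19)
  6: emitted by gauge_drift (line 4)
  7: emitted by main (line 33)
  8: emitted by weigh_samples (line 23)
A correct fix: line 25: replace `quota // quota` with `floor // quota`.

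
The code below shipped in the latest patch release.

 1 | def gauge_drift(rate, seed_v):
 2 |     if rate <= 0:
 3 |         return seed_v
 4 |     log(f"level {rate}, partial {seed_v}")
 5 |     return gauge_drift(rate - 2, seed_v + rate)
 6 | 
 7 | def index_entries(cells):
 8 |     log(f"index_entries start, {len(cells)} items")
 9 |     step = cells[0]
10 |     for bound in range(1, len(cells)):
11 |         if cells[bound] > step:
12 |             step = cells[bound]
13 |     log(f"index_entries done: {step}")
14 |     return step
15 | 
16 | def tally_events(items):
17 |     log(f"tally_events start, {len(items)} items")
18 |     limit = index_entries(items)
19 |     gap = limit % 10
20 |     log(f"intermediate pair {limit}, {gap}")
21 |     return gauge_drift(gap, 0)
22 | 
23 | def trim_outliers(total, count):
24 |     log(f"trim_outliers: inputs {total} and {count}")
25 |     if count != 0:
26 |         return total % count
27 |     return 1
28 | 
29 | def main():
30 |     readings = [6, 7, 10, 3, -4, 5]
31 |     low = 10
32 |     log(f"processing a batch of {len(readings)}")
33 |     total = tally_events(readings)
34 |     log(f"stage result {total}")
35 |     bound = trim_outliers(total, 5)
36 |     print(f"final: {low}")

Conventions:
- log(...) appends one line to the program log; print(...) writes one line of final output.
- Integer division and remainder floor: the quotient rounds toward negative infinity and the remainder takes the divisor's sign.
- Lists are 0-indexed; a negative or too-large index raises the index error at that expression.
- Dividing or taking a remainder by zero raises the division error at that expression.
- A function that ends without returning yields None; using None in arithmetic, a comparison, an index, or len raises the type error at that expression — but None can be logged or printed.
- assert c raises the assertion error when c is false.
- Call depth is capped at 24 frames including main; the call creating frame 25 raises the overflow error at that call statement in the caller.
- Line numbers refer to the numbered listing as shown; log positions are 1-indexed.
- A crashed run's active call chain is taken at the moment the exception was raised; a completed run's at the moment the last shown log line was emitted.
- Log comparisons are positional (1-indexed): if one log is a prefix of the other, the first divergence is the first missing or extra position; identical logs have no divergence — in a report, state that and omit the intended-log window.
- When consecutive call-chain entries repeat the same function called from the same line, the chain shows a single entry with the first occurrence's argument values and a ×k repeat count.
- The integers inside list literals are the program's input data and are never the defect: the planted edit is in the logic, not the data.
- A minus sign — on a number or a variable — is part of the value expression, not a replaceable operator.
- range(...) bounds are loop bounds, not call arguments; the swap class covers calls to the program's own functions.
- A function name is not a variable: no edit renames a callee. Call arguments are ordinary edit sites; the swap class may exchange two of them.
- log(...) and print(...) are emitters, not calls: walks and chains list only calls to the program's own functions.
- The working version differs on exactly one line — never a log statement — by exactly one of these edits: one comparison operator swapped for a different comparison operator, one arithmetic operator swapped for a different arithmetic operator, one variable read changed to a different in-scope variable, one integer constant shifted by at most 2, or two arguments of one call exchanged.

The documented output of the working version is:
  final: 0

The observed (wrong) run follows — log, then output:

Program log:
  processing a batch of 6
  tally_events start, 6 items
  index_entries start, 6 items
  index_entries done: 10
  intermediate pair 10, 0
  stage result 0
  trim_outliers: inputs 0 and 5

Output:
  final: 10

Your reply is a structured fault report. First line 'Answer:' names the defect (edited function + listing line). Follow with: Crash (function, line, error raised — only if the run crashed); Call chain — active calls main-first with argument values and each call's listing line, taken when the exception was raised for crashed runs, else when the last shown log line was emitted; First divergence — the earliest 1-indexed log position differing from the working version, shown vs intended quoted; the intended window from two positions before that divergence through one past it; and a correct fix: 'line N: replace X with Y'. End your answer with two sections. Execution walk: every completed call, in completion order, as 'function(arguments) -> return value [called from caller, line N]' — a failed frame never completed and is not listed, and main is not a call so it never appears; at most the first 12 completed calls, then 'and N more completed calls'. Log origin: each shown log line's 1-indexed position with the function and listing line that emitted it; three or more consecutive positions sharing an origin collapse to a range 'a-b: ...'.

Answer: the defect is in main at line 36.
The tell: The two runs log identically and part ways only at the printed values.
Call chain: main -> trim_outliers(0, 5) (called at line 35).
First divergence: none (the log streams are identical).
Execution walk:
  index_entries([6, 7, 10, 3, -4, 5]) -> 10  [called from tally_events, line 18]
  gauge_drift(0, 0) -> 0  [called from tally_events, line 21]
  tally_events([6, 7, 10, 3, -4, 5]) -> 0  [called from main, line 33]
  trim_outliers(0, 5) -> 0  [called from main, line 35]
Origin of each log line:
  1 — main, line 32
  2 — tally_events, line 17
  3 — index_entries, line 8
  4 — index_entries, line 13
  5 — tally_events, line 20
  6 — main, line 34
  7 — trim_outliers, line 24
A correct fix: line 36: replace `low` with `bound`.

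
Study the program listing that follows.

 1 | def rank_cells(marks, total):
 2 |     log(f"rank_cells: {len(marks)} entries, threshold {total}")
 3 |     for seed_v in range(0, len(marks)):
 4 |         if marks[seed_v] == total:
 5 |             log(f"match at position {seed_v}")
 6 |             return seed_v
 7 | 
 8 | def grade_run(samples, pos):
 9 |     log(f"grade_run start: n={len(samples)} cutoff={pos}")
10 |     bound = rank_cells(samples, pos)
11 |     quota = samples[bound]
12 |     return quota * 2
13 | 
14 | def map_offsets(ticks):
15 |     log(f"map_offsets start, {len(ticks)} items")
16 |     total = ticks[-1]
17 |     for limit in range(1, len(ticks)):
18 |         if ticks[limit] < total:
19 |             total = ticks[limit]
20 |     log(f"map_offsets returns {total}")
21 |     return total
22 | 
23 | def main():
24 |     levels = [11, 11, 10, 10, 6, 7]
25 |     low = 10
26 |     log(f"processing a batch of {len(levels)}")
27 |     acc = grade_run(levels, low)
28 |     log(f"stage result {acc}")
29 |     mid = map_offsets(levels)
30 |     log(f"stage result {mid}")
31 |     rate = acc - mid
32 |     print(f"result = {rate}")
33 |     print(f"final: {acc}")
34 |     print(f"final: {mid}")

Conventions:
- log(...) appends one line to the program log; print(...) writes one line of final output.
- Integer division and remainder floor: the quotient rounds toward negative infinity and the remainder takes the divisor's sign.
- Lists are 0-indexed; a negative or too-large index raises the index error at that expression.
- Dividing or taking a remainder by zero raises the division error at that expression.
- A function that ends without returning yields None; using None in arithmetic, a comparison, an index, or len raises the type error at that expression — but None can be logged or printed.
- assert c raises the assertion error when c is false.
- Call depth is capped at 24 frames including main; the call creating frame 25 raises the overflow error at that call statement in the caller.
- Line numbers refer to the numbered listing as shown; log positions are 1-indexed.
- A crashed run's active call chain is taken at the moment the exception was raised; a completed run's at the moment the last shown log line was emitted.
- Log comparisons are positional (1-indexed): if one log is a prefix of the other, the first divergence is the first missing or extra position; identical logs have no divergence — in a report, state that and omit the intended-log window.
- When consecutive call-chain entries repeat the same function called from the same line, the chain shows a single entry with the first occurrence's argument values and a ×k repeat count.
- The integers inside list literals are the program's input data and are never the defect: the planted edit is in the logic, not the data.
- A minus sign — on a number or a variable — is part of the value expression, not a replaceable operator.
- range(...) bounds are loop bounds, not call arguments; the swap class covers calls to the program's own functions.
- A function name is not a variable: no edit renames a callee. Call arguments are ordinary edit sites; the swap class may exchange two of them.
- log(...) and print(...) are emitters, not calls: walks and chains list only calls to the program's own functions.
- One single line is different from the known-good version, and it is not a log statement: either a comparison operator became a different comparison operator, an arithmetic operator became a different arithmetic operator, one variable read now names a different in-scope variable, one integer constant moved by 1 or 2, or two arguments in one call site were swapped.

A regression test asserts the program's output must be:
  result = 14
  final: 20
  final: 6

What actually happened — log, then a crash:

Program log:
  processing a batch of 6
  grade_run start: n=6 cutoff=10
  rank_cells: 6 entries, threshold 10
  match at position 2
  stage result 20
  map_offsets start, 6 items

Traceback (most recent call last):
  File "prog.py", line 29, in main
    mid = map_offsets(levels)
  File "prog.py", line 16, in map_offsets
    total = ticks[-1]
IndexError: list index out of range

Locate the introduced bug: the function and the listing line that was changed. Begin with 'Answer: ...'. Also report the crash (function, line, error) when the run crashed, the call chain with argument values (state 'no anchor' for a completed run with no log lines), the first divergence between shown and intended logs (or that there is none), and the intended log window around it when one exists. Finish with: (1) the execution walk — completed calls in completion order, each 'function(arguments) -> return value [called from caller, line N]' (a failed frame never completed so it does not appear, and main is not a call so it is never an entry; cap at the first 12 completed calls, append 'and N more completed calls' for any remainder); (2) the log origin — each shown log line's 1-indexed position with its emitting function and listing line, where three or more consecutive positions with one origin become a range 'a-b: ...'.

Answer: the defect is in map_offsets at line 16.
Key fact: Only 6 log lines were emitted before the run died; the intended continuation was 'map_offsets returns 6'.
Crash: map_offsets, line 16, IndexError.
Call chain: main -> map_offsets([11, 11, 10, 10, 6, 7]) (called at line 29).
First divergence: position 7 — the faulty run's log ends after 6 lines; the working version continues with 'map_offsets returns 6'.
Intended log window:
  5: stage result 20
  6: map_offsets start, 6 items
  7: map_offsets returns 6
  8: stage result 6
Execution walk:
  rank_cells([11, 11, 10, 10, 6, 7], 10) -> 2  [called from grade_run, line 10]
  grade_run([11, 11, 10, 10, 6, 7], 10) -> 20  [called from main, line 27]
Log line origins:
  1: logged in main at line 26
  2: logged in grade_run at line 9
  3: logged in rank_cells at line 2
  4: logged in rank_cells at line 5
  5: logged in main at line 28
  6: logged in map_offsets at line 15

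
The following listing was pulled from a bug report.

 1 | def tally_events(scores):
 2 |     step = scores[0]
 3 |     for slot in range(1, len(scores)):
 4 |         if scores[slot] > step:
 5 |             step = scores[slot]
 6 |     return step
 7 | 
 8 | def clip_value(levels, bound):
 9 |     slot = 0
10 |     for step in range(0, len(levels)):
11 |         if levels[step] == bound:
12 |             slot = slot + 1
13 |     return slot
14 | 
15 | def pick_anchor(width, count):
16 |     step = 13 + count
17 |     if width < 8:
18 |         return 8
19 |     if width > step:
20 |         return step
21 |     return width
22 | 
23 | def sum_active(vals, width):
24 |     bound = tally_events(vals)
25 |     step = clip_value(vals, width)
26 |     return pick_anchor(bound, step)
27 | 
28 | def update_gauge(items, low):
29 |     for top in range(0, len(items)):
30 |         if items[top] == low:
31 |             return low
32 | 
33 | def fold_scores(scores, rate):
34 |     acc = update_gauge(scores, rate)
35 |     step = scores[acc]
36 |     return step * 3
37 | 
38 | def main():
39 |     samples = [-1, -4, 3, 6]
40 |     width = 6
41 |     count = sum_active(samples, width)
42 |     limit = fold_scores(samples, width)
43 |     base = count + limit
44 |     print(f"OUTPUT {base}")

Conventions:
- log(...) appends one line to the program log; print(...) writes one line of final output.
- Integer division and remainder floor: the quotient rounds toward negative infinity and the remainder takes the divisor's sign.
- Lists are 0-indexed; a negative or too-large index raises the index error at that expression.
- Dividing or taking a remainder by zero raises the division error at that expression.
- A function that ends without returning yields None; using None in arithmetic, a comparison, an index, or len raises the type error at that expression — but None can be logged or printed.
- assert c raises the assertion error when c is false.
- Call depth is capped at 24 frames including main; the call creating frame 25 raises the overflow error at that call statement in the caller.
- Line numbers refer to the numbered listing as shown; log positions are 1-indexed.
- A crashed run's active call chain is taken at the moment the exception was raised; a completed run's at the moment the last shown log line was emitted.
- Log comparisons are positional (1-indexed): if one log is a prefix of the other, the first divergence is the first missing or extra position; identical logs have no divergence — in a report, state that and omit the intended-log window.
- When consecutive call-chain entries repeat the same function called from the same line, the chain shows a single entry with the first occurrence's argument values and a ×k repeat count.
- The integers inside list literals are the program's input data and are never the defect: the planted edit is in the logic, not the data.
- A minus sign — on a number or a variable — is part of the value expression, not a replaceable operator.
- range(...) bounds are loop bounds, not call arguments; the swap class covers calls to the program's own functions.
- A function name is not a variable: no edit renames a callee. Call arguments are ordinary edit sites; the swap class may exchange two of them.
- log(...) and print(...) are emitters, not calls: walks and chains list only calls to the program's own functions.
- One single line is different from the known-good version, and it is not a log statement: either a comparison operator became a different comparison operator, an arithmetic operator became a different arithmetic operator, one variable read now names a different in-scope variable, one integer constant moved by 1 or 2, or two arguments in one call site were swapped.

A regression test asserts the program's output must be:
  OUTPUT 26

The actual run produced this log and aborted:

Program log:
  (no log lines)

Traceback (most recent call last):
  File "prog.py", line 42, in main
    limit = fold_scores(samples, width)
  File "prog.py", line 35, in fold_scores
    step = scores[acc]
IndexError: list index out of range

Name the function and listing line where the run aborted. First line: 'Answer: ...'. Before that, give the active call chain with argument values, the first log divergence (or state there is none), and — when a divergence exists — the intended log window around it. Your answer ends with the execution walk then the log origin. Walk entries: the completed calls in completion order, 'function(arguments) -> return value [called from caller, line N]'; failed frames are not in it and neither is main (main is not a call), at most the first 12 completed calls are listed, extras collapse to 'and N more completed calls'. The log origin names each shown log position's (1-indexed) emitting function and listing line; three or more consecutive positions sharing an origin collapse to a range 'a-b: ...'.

Answer: the error was raised in fold_scores, line 35.
The tell: The log gives no warning — it matches the intended run right up to the abort.
Call chain: main -> fold_scores([-1, -4, 3, 6], 6) (called at line 42).
First divergence: none (the log streams are identical).
Execution walk:
  tally_events([-1, -4, 3, 6]) -> 6  [called from sum_active, line 24]
  clip_value([-1, -4, 3, 6], 6) -> 1  [called from sum_active, line 25]
  pick_anchor(6, 1) -> 8  [called from sum_active, line 26]
  sum_active([-1, -4, 3, 6], 6) -> 8  [called from main, line 41]
  update_gauge([-1, -4, 3, 6], 6) -> 6  [called from fold_scores, line 34]
Origin of each log line:
  (no log lines)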